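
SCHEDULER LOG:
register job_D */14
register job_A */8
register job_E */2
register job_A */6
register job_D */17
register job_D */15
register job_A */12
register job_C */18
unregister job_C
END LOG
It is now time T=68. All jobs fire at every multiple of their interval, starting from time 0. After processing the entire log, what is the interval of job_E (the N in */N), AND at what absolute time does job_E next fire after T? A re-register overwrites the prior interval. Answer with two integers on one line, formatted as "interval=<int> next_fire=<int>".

Op 1: register job_D */14 -> active={job_D:*/14}
Op 2: register job_A */8 -> active={job_A:*/8, job_D:*/14}
Op 3: register job_E */2 -> active={job_A:*/8, job_D:*/14, job_E:*/2}
Op 4: register job_A */6 -> active={job_A:*/6, job_D:*/14, job_E:*/2}
Op 5: register job_D */17 -> active={job_A:*/6, job_D:*/17, job_E:*/2}
Op 6: register job_D */15 -> active={job_A:*/6, job_D:*/15, job_E:*/2}
Op 7: register job_A */12 -> active={job_A:*/12, job_D:*/15, job_E:*/2}
Op 8: register job_C */18 -> active={job_A:*/12, job_C:*/18, job_D:*/15, job_E:*/2}
Op 9: unregister job_C -> active={job_A:*/12, job_D:*/15, job_E:*/2}
Final interval of job_E = 2
Next fire of job_E after T=68: (68//2+1)*2 = 70

Answer: interval=2 next_fire=70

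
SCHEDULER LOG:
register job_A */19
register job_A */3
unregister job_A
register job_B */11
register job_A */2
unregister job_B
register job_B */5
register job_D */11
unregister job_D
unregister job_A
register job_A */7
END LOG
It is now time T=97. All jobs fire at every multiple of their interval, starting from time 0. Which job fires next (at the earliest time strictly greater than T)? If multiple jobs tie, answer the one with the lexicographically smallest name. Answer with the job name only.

Op 1: register job_A */19 -> active={job_A:*/19}
Op 2: register job_A */3 -> active={job_A:*/3}
Op 3: unregister job_A -> active={}
Op 4: register job_B */11 -> active={job_B:*/11}
Op 5: register job_A */2 -> active={job_A:*/2, job_B:*/11}
Op 6: unregister job_B -> active={job_A:*/2}
Op 7: register job_B */5 -> active={job_A:*/2, job_B:*/5}
Op 8: register job_D */11 -> active={job_A:*/2, job_B:*/5, job_D:*/11}
Op 9: unregister job_D -> active={job_A:*/2, job_B:*/5}
Op 10: unregister job_A -> active={job_B:*/5}
Op 11: register job_A */7 -> active={job_A:*/7, job_B:*/5}
  job_A: interval 7, next fire after T=97 is 98
  job_B: interval 5, next fire after T=97 is 100
Earliest = 98, winner (lex tiebreak) = job_A

Answer: job_A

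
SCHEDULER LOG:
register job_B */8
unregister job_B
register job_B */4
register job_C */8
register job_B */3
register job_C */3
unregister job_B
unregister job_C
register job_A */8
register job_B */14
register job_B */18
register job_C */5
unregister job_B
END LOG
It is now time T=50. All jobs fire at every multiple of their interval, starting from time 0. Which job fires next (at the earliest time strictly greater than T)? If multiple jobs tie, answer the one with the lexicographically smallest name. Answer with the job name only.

Op 1: register job_B */8 -> active={job_B:*/8}
Op 2: unregister job_B -> active={}
Op 3: register job_B */4 -> active={job_B:*/4}
Op 4: register job_C */8 -> active={job_B:*/4, job_C:*/8}
Op 5: register job_B */3 -> active={job_B:*/3, job_C:*/8}
Op 6: register job_C */3 -> active={job_B:*/3, job_C:*/3}
Op 7: unregister job_B -> active={job_C:*/3}
Op 8: unregister job_C -> active={}
Op 9: register job_A */8 -> active={job_A:*/8}
Op 10: register job_B */14 -> active={job_A:*/8, job_B:*/14}
Op 11: register job_B */18 -> active={job_A:*/8, job_B:*/18}
Op 12: register job_C */5 -> active={job_A:*/8, job_B:*/18, job_C:*/5}
Op 13: unregister job_B -> active={job_A:*/8, job_C:*/5}
  job_A: interval 8, next fire after T=50 is 56
  job_C: interval 5, next fire after T=50 is 55
Earliest = 55, winner (lex tiebreak) = job_C

Answer: job_C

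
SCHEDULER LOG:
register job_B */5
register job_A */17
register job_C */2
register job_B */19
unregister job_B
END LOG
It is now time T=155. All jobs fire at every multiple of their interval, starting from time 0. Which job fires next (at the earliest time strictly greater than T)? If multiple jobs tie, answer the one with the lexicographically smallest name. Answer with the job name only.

Answer: job_C

Derivation:
Op 1: register job_B */5 -> active={job_B:*/5}
Op 2: register job_A */17 -> active={job_A:*/17, job_B:*/5}
Op 3: register job_C */2 -> active={job_A:*/17, job_B:*/5, job_C:*/2}
Op 4: register job_B */19 -> active={job_A:*/17, job_B:*/19, job_C:*/2}
Op 5: unregister job_B -> active={job_A:*/17, job_C:*/2}
  job_A: interval 17, next fire after T=155 is 170
  job_C: interval 2, next fire after T=155 is 156
Earliest = 156, winner (lex tiebreak) = job_C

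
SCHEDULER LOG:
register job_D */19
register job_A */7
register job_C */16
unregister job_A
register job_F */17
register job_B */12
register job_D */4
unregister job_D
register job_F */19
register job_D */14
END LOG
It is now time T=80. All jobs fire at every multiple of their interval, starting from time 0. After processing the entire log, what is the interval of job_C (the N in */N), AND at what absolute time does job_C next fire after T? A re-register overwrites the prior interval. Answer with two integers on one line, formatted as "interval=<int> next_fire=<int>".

Answer: interval=16 next_fire=96

Derivation:
Op 1: register job_D */19 -> active={job_D:*/19}
Op 2: register job_A */7 -> active={job_A:*/7, job_D:*/19}
Op 3: register job_C */16 -> active={job_A:*/7, job_C:*/16, job_D:*/19}
Op 4: unregister job_A -> active={job_C:*/16, job_D:*/19}
Op 5: register job_F */17 -> active={job_C:*/16, job_D:*/19, job_F:*/17}
Op 6: register job_B */12 -> active={job_B:*/12, job_C:*/16, job_D:*/19, job_F:*/17}
Op 7: register job_D */4 -> active={job_B:*/12, job_C:*/16, job_D:*/4, job_F:*/17}
Op 8: unregister job_D -> active={job_B:*/12, job_C:*/16, job_F:*/17}
Op 9: register job_F */19 -> active={job_B:*/12, job_C:*/16, job_F:*/19}
Op 10: register job_D */14 -> active={job_B:*/12, job_C:*/16, job_D:*/14, job_F:*/19}
Final interval of job_C = 16
Next fire of job_C after T=80: (80//16+1)*16 = 96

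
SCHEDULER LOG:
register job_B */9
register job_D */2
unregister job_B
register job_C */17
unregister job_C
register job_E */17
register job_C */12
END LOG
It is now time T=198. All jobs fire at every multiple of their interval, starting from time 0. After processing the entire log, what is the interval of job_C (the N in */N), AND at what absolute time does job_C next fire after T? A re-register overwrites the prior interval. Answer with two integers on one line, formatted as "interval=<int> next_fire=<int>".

Op 1: register job_B */9 -> active={job_B:*/9}
Op 2: register job_D */2 -> active={job_B:*/9, job_D:*/2}
Op 3: unregister job_B -> active={job_D:*/2}
Op 4: register job_C */17 -> active={job_C:*/17, job_D:*/2}
Op 5: unregister job_C -> active={job_D:*/2}
Op 6: register job_E */17 -> active={job_D:*/2, job_E:*/17}
Op 7: register job_C */12 -> active={job_C:*/12, job_D:*/2, job_E:*/17}
Final interval of job_C = 12
Next fire of job_C after T=198: (198//12+1)*12 = 204

Answer: interval=12 next_fire=204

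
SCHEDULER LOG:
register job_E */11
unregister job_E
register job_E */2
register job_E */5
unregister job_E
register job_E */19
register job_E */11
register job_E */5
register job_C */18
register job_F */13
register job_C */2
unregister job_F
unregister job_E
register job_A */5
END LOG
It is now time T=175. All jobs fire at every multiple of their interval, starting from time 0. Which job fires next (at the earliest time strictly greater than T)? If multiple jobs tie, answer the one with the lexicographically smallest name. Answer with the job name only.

Answer: job_C

Derivation:
Op 1: register job_E */11 -> active={job_E:*/11}
Op 2: unregister job_E -> active={}
Op 3: register job_E */2 -> active={job_E:*/2}
Op 4: register job_E */5 -> active={job_E:*/5}
Op 5: unregister job_E -> active={}
Op 6: register job_E */19 -> active={job_E:*/19}
Op 7: register job_E */11 -> active={job_E:*/11}
Op 8: register job_E */5 -> active={job_E:*/5}
Op 9: register job_C */18 -> active={job_C:*/18, job_E:*/5}
Op 10: register job_F */13 -> active={job_C:*/18, job_E:*/5, job_F:*/13}
Op 11: register job_C */2 -> active={job_C:*/2, job_E:*/5, job_F:*/13}
Op 12: unregister job_F -> active={job_C:*/2, job_E:*/5}
Op 13: unregister job_E -> active={job_C:*/2}
Op 14: register job_A */5 -> active={job_A:*/5, job_C:*/2}
  job_A: interval 5, next fire after T=175 is 180
  job_C: interval 2, next fire after T=175 is 176
Earliest = 176, winner (lex tiebreak) = job_C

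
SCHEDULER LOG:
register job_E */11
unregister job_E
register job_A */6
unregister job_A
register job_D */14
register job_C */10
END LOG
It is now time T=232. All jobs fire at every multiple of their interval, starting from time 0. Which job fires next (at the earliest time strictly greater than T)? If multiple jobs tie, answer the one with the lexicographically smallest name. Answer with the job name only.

Op 1: register job_E */11 -> active={job_E:*/11}
Op 2: unregister job_E -> active={}
Op 3: register job_A */6 -> active={job_A:*/6}
Op 4: unregister job_A -> active={}
Op 5: register job_D */14 -> active={job_D:*/14}
Op 6: register job_C */10 -> active={job_C:*/10, job_D:*/14}
  job_C: interval 10, next fire after T=232 is 240
  job_D: interval 14, next fire after T=232 is 238
Earliest = 238, winner (lex tiebreak) = job_D

Answer: job_D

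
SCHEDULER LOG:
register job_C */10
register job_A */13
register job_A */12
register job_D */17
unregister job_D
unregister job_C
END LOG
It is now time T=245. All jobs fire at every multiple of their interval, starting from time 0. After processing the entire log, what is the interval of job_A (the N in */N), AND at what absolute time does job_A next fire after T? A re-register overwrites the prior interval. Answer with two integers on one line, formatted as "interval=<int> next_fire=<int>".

Answer: interval=12 next_fire=252

Derivation:
Op 1: register job_C */10 -> active={job_C:*/10}
Op 2: register job_A */13 -> active={job_A:*/13, job_C:*/10}
Op 3: register job_A */12 -> active={job_A:*/12, job_C:*/10}
Op 4: register job_D */17 -> active={job_A:*/12, job_C:*/10, job_D:*/17}
Op 5: unregister job_D -> active={job_A:*/12, job_C:*/10}
Op 6: unregister job_C -> active={job_A:*/12}
Final interval of job_A = 12
Next fire of job_A after T=245: (245//12+1)*12 = 252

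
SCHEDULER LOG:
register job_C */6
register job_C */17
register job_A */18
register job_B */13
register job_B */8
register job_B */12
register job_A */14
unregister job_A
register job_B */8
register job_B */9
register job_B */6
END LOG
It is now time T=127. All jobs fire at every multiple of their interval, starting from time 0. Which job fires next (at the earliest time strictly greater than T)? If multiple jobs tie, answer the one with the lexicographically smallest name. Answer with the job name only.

Op 1: register job_C */6 -> active={job_C:*/6}
Op 2: register job_C */17 -> active={job_C:*/17}
Op 3: register job_A */18 -> active={job_A:*/18, job_C:*/17}
Op 4: register job_B */13 -> active={job_A:*/18, job_B:*/13, job_C:*/17}
Op 5: register job_B */8 -> active={job_A:*/18, job_B:*/8, job_C:*/17}
Op 6: register job_B */12 -> active={job_A:*/18, job_B:*/12, job_C:*/17}
Op 7: register job_A */14 -> active={job_A:*/14, job_B:*/12, job_C:*/17}
Op 8: unregister job_A -> active={job_B:*/12, job_C:*/17}
Op 9: register job_B */8 -> active={job_B:*/8, job_C:*/17}
Op 10: register job_B */9 -> active={job_B:*/9, job_C:*/17}
Op 11: register job_B */6 -> active={job_B:*/6, job_C:*/17}
  job_B: interval 6, next fire after T=127 is 132
  job_C: interval 17, next fire after T=127 is 136
Earliest = 132, winner (lex tiebreak) = job_B

Answer: job_B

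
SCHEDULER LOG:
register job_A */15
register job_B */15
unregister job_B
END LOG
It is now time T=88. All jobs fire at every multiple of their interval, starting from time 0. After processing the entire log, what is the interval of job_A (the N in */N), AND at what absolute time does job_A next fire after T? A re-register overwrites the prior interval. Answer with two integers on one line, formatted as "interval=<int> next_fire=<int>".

Op 1: register job_A */15 -> active={job_A:*/15}
Op 2: register job_B */15 -> active={job_A:*/15, job_B:*/15}
Op 3: unregister job_B -> active={job_A:*/15}
Final interval of job_A = 15
Next fire of job_A after T=88: (88//15+1)*15 = 90

Answer: interval=15 next_fire=90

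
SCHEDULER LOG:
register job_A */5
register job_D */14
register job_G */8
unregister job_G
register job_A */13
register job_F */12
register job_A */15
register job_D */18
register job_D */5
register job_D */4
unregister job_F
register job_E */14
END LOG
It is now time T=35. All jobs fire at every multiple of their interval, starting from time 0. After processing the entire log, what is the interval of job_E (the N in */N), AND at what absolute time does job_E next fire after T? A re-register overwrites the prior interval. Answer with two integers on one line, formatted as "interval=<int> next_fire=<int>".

Answer: interval=14 next_fire=42

Derivation:
Op 1: register job_A */5 -> active={job_A:*/5}
Op 2: register job_D */14 -> active={job_A:*/5, job_D:*/14}
Op 3: register job_G */8 -> active={job_A:*/5, job_D:*/14, job_G:*/8}
Op 4: unregister job_G -> active={job_A:*/5, job_D:*/14}
Op 5: register job_A */13 -> active={job_A:*/13, job_D:*/14}
Op 6: register job_F */12 -> active={job_A:*/13, job_D:*/14, job_F:*/12}
Op 7: register job_A */15 -> active={job_A:*/15, job_D:*/14, job_F:*/12}
Op 8: register job_D */18 -> active={job_A:*/15, job_D:*/18, job_F:*/12}
Op 9: register job_D */5 -> active={job_A:*/15, job_D:*/5, job_F:*/12}
Op 10: register job_D */4 -> active={job_A:*/15, job_D:*/4, job_F:*/12}
Op 11: unregister job_F -> active={job_A:*/15, job_D:*/4}
Op 12: register job_E */14 -> active={job_A:*/15, job_D:*/4, job_E:*/14}
Final interval of job_E = 14
Next fire of job_E after T=35: (35//14+1)*14 = 42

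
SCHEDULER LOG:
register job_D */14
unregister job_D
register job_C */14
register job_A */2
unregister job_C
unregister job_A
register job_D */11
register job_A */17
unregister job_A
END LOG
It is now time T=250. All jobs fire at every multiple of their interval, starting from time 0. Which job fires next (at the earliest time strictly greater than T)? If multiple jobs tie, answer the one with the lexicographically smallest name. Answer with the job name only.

Answer: job_D

Derivation:
Op 1: register job_D */14 -> active={job_D:*/14}
Op 2: unregister job_D -> active={}
Op 3: register job_C */14 -> active={job_C:*/14}
Op 4: register job_A */2 -> active={job_A:*/2, job_C:*/14}
Op 5: unregister job_C -> active={job_A:*/2}
Op 6: unregister job_A -> active={}
Op 7: register job_D */11 -> active={job_D:*/11}
Op 8: register job_A */17 -> active={job_A:*/17, job_D:*/11}
Op 9: unregister job_A -> active={job_D:*/11}
  job_D: interval 11, next fire after T=250 is 253
Earliest = 253, winner (lex tiebreak) = job_D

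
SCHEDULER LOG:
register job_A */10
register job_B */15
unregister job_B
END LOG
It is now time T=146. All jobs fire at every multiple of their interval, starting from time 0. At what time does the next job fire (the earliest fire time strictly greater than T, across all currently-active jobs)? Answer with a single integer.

Op 1: register job_A */10 -> active={job_A:*/10}
Op 2: register job_B */15 -> active={job_A:*/10, job_B:*/15}
Op 3: unregister job_B -> active={job_A:*/10}
  job_A: interval 10, next fire after T=146 is 150
Earliest fire time = 150 (job job_A)

Answer: 150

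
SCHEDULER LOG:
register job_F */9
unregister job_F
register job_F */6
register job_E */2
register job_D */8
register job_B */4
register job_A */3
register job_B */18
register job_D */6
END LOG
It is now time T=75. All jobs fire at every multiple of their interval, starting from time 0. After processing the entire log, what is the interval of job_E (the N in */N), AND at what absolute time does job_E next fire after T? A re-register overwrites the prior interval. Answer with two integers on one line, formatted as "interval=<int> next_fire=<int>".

Answer: interval=2 next_fire=76

Derivation:
Op 1: register job_F */9 -> active={job_F:*/9}
Op 2: unregister job_F -> active={}
Op 3: register job_F */6 -> active={job_F:*/6}
Op 4: register job_E */2 -> active={job_E:*/2, job_F:*/6}
Op 5: register job_D */8 -> active={job_D:*/8, job_E:*/2, job_F:*/6}
Op 6: register job_B */4 -> active={job_B:*/4, job_D:*/8, job_E:*/2, job_F:*/6}
Op 7: register job_A */3 -> active={job_A:*/3, job_B:*/4, job_D:*/8, job_E:*/2, job_F:*/6}
Op 8: register job_B */18 -> active={job_A:*/3, job_B:*/18, job_D:*/8, job_E:*/2, job_F:*/6}
Op 9: register job_D */6 -> active={job_A:*/3, job_B:*/18, job_D:*/6, job_E:*/2, job_F:*/6}
Final interval of job_E = 2
Next fire of job_E after T=75: (75//2+1)*2 = 76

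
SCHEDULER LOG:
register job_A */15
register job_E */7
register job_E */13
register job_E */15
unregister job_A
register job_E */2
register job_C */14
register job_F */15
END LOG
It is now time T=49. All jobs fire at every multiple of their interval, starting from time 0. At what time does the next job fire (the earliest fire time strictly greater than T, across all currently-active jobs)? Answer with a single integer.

Answer: 50

Derivation:
Op 1: register job_A */15 -> active={job_A:*/15}
Op 2: register job_E */7 -> active={job_A:*/15, job_E:*/7}
Op 3: register job_E */13 -> active={job_A:*/15, job_E:*/13}
Op 4: register job_E */15 -> active={job_A:*/15, job_E:*/15}
Op 5: unregister job_A -> active={job_E:*/15}
Op 6: register job_E */2 -> active={job_E:*/2}
Op 7: register job_C */14 -> active={job_C:*/14, job_E:*/2}
Op 8: register job_F */15 -> active={job_C:*/14, job_E:*/2, job_F:*/15}
  job_C: interval 14, next fire after T=49 is 56
  job_E: interval 2, next fire after T=49 is 50
  job_F: interval 15, next fire after T=49 is 60
Earliest fire time = 50 (job job_E)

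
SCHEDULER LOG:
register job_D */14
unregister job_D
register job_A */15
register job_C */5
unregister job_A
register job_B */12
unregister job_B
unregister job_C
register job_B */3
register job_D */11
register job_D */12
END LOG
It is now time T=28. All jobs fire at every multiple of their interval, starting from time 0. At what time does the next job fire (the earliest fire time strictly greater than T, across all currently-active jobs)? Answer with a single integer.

Answer: 30

Derivation:
Op 1: register job_D */14 -> active={job_D:*/14}
Op 2: unregister job_D -> active={}
Op 3: register job_A */15 -> active={job_A:*/15}
Op 4: register job_C */5 -> active={job_A:*/15, job_C:*/5}
Op 5: unregister job_A -> active={job_C:*/5}
Op 6: register job_B */12 -> active={job_B:*/12, job_C:*/5}
Op 7: unregister job_B -> active={job_C:*/5}
Op 8: unregister job_C -> active={}
Op 9: register job_B */3 -> active={job_B:*/3}
Op 10: register job_D */11 -> active={job_B:*/3, job_D:*/11}
Op 11: register job_D */12 -> active={job_B:*/3, job_D:*/12}
  job_B: interval 3, next fire after T=28 is 30
  job_D: interval 12, next fire after T=28 is 36
Earliest fire time = 30 (job job_B)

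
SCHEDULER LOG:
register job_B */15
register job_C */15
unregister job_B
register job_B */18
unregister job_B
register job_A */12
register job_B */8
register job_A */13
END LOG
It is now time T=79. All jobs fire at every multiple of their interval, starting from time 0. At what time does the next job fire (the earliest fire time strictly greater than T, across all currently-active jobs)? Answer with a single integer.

Answer: 80

Derivation:
Op 1: register job_B */15 -> active={job_B:*/15}
Op 2: register job_C */15 -> active={job_B:*/15, job_C:*/15}
Op 3: unregister job_B -> active={job_C:*/15}
Op 4: register job_B */18 -> active={job_B:*/18, job_C:*/15}
Op 5: unregister job_B -> active={job_C:*/15}
Op 6: register job_A */12 -> active={job_A:*/12, job_C:*/15}
Op 7: register job_B */8 -> active={job_A:*/12, job_B:*/8, job_C:*/15}
Op 8: register job_A */13 -> active={job_A:*/13, job_B:*/8, job_C:*/15}
  job_A: interval 13, next fire after T=79 is 91
  job_B: interval 8, next fire after T=79 is 80
  job_C: interval 15, next fire after T=79 is 90
Earliest fire time = 80 (job job_B)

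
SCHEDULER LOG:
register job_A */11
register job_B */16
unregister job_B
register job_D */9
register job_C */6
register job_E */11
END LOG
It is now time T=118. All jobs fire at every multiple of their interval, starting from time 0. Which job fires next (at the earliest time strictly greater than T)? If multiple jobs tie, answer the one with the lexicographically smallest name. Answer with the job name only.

Op 1: register job_A */11 -> active={job_A:*/11}
Op 2: register job_B */16 -> active={job_A:*/11, job_B:*/16}
Op 3: unregister job_B -> active={job_A:*/11}
Op 4: register job_D */9 -> active={job_A:*/11, job_D:*/9}
Op 5: register job_C */6 -> active={job_A:*/11, job_C:*/6, job_D:*/9}
Op 6: register job_E */11 -> active={job_A:*/11, job_C:*/6, job_D:*/9, job_E:*/11}
  job_A: interval 11, next fire after T=118 is 121
  job_C: interval 6, next fire after T=118 is 120
  job_D: interval 9, next fire after T=118 is 126
  job_E: interval 11, next fire after T=118 is 121
Earliest = 120, winner (lex tiebreak) = job_C

Answer: job_C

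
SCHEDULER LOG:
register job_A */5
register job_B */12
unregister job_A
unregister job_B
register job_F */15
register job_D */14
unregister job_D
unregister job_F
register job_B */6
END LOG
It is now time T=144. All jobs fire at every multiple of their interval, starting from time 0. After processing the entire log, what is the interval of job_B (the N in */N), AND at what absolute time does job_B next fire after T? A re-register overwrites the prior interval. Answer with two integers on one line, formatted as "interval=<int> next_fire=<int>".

Answer: interval=6 next_fire=150

Derivation:
Op 1: register job_A */5 -> active={job_A:*/5}
Op 2: register job_B */12 -> active={job_A:*/5, job_B:*/12}
Op 3: unregister job_A -> active={job_B:*/12}
Op 4: unregister job_B -> active={}
Op 5: register job_F */15 -> active={job_F:*/15}
Op 6: register job_D */14 -> active={job_D:*/14, job_F:*/15}
Op 7: unregister job_D -> active={job_F:*/15}
Op 8: unregister job_F -> active={}
Op 9: register job_B */6 -> active={job_B:*/6}
Final interval of job_B = 6
Next fire of job_B after T=144: (144//6+1)*6 = 150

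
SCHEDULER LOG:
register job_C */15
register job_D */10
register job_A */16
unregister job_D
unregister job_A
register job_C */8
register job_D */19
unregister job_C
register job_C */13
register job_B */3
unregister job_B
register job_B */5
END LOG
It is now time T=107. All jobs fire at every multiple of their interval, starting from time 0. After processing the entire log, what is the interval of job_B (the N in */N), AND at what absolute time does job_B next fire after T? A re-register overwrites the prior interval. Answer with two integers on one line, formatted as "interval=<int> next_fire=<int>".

Answer: interval=5 next_fire=110

Derivation:
Op 1: register job_C */15 -> active={job_C:*/15}
Op 2: register job_D */10 -> active={job_C:*/15, job_D:*/10}
Op 3: register job_A */16 -> active={job_A:*/16, job_C:*/15, job_D:*/10}
Op 4: unregister job_D -> active={job_A:*/16, job_C:*/15}
Op 5: unregister job_A -> active={job_C:*/15}
Op 6: register job_C */8 -> active={job_C:*/8}
Op 7: register job_D */19 -> active={job_C:*/8, job_D:*/19}
Op 8: unregister job_C -> active={job_D:*/19}
Op 9: register job_C */13 -> active={job_C:*/13, job_D:*/19}
Op 10: register job_B */3 -> active={job_B:*/3, job_C:*/13, job_D:*/19}
Op 11: unregister job_B -> active={job_C:*/13, job_D:*/19}
Op 12: register job_B */5 -> active={job_B:*/5, job_C:*/13, job_D:*/19}
Final interval of job_B = 5
Next fire of job_B after T=107: (107//5+1)*5 = 110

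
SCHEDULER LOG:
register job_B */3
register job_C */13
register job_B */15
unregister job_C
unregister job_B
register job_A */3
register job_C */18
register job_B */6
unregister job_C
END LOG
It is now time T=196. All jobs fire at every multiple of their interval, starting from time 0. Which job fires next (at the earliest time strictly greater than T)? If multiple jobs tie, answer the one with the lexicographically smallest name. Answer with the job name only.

Op 1: register job_B */3 -> active={job_B:*/3}
Op 2: register job_C */13 -> active={job_B:*/3, job_C:*/13}
Op 3: register job_B */15 -> active={job_B:*/15, job_C:*/13}
Op 4: unregister job_C -> active={job_B:*/15}
Op 5: unregister job_B -> active={}
Op 6: register job_A */3 -> active={job_A:*/3}
Op 7: register job_C */18 -> active={job_A:*/3, job_C:*/18}
Op 8: register job_B */6 -> active={job_A:*/3, job_B:*/6, job_C:*/18}
Op 9: unregister job_C -> active={job_A:*/3, job_B:*/6}
  job_A: interval 3, next fire after T=196 is 198
  job_B: interval 6, next fire after T=196 is 198
Earliest = 198, winner (lex tiebreak) = job_A

Answer: job_A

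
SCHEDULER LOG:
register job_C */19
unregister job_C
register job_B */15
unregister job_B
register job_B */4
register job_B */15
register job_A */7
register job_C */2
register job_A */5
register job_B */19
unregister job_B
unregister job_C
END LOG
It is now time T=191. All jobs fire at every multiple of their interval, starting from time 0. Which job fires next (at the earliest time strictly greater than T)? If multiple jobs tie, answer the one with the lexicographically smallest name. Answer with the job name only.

Op 1: register job_C */19 -> active={job_C:*/19}
Op 2: unregister job_C -> active={}
Op 3: register job_B */15 -> active={job_B:*/15}
Op 4: unregister job_B -> active={}
Op 5: register job_B */4 -> active={job_B:*/4}
Op 6: register job_B */15 -> active={job_B:*/15}
Op 7: register job_A */7 -> active={job_A:*/7, job_B:*/15}
Op 8: register job_C */2 -> active={job_A:*/7, job_B:*/15, job_C:*/2}
Op 9: register job_A */5 -> active={job_A:*/5, job_B:*/15, job_C:*/2}
Op 10: register job_B */19 -> active={job_A:*/5, job_B:*/19, job_C:*/2}
Op 11: unregister job_B -> active={job_A:*/5, job_C:*/2}
Op 12: unregister job_C -> active={job_A:*/5}
  job_A: interval 5, next fire after T=191 is 195
Earliest = 195, winner (lex tiebreak) = job_A

Answer: job_A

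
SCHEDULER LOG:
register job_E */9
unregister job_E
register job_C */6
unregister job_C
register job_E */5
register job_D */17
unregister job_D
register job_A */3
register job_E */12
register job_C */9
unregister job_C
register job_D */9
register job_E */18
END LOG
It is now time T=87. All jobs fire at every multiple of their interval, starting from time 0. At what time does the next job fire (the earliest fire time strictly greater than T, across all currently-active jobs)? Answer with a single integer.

Answer: 90

Derivation:
Op 1: register job_E */9 -> active={job_E:*/9}
Op 2: unregister job_E -> active={}
Op 3: register job_C */6 -> active={job_C:*/6}
Op 4: unregister job_C -> active={}
Op 5: register job_E */5 -> active={job_E:*/5}
Op 6: register job_D */17 -> active={job_D:*/17, job_E:*/5}
Op 7: unregister job_D -> active={job_E:*/5}
Op 8: register job_A */3 -> active={job_A:*/3, job_E:*/5}
Op 9: register job_E */12 -> active={job_A:*/3, job_E:*/12}
Op 10: register job_C */9 -> active={job_A:*/3, job_C:*/9, job_E:*/12}
Op 11: unregister job_C -> active={job_A:*/3, job_E:*/12}
Op 12: register job_D */9 -> active={job_A:*/3, job_D:*/9, job_E:*/12}
Op 13: register job_E */18 -> active={job_A:*/3, job_D:*/9, job_E:*/18}
  job_A: interval 3, next fire after T=87 is 90
  job_D: interval 9, next fire after T=87 is 90
  job_E: interval 18, next fire after T=87 is 90
Earliest fire time = 90 (job job_A)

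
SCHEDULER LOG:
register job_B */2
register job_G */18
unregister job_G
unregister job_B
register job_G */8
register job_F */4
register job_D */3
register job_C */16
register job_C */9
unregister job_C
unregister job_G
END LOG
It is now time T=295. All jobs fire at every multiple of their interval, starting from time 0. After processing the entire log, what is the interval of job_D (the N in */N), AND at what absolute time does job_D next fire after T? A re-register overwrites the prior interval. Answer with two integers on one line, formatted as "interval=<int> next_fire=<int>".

Answer: interval=3 next_fire=297

Derivation:
Op 1: register job_B */2 -> active={job_B:*/2}
Op 2: register job_G */18 -> active={job_B:*/2, job_G:*/18}
Op 3: unregister job_G -> active={job_B:*/2}
Op 4: unregister job_B -> active={}
Op 5: register job_G */8 -> active={job_G:*/8}
Op 6: register job_F */4 -> active={job_F:*/4, job_G:*/8}
Op 7: register job_D */3 -> active={job_D:*/3, job_F:*/4, job_G:*/8}
Op 8: register job_C */16 -> active={job_C:*/16, job_D:*/3, job_F:*/4, job_G:*/8}
Op 9: register job_C */9 -> active={job_C:*/9, job_D:*/3, job_F:*/4, job_G:*/8}
Op 10: unregister job_C -> active={job_D:*/3, job_F:*/4, job_G:*/8}
Op 11: unregister job_G -> active={job_D:*/3, job_F:*/4}
Final interval of job_D = 3
Next fire of job_D after T=295: (295//3+1)*3 = 297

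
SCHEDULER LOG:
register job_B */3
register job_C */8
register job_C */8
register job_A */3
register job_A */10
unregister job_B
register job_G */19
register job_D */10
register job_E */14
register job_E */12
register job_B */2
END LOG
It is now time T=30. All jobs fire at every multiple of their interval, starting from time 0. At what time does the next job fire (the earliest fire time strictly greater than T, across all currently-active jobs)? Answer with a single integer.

Answer: 32

Derivation:
Op 1: register job_B */3 -> active={job_B:*/3}
Op 2: register job_C */8 -> active={job_B:*/3, job_C:*/8}
Op 3: register job_C */8 -> active={job_B:*/3, job_C:*/8}
Op 4: register job_A */3 -> active={job_A:*/3, job_B:*/3, job_C:*/8}
Op 5: register job_A */10 -> active={job_A:*/10, job_B:*/3, job_C:*/8}
Op 6: unregister job_B -> active={job_A:*/10, job_C:*/8}
Op 7: register job_G */19 -> active={job_A:*/10, job_C:*/8, job_G:*/19}
Op 8: register job_D */10 -> active={job_A:*/10, job_C:*/8, job_D:*/10, job_G:*/19}
Op 9: register job_E */14 -> active={job_A:*/10, job_C:*/8, job_D:*/10, job_E:*/14, job_G:*/19}
Op 10: register job_E */12 -> active={job_A:*/10, job_C:*/8, job_D:*/10, job_E:*/12, job_G:*/19}
Op 11: register job_B */2 -> active={job_A:*/10, job_B:*/2, job_C:*/8, job_D:*/10, job_E:*/12, job_G:*/19}
  job_A: interval 10, next fire after T=30 is 40
  job_B: interval 2, next fire after T=30 is 32
  job_C: interval 8, next fire after T=30 is 32
  job_D: interval 10, next fire after T=30 is 40
  job_E: interval 12, next fire after T=30 is 36
  job_G: interval 19, next fire after T=30 is 38
Earliest fire time = 32 (job job_B)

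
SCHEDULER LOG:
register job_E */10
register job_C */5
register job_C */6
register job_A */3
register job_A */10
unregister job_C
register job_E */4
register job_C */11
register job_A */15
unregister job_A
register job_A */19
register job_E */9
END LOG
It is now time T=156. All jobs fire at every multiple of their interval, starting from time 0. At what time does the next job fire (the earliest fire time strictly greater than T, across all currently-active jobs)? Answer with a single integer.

Answer: 162

Derivation:
Op 1: register job_E */10 -> active={job_E:*/10}
Op 2: register job_C */5 -> active={job_C:*/5, job_E:*/10}
Op 3: register job_C */6 -> active={job_C:*/6, job_E:*/10}
Op 4: register job_A */3 -> active={job_A:*/3, job_C:*/6, job_E:*/10}
Op 5: register job_A */10 -> active={job_A:*/10, job_C:*/6, job_E:*/10}
Op 6: unregister job_C -> active={job_A:*/10, job_E:*/10}
Op 7: register job_E */4 -> active={job_A:*/10, job_E:*/4}
Op 8: register job_C */11 -> active={job_A:*/10, job_C:*/11, job_E:*/4}
Op 9: register job_A */15 -> active={job_A:*/15, job_C:*/11, job_E:*/4}
Op 10: unregister job_A -> active={job_C:*/11, job_E:*/4}
Op 11: register job_A */19 -> active={job_A:*/19, job_C:*/11, job_E:*/4}
Op 12: register job_E */9 -> active={job_A:*/19, job_C:*/11, job_E:*/9}
  job_A: interval 19, next fire after T=156 is 171
  job_C: interval 11, next fire after T=156 is 165
  job_E: interval 9, next fire after T=156 is 162
Earliest fire time = 162 (job job_E)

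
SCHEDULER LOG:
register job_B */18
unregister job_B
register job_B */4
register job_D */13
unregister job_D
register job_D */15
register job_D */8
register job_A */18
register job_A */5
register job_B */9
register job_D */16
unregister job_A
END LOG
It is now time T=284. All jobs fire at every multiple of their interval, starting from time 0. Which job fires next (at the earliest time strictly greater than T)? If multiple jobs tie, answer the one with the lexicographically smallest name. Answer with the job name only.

Answer: job_B

Derivation:
Op 1: register job_B */18 -> active={job_B:*/18}
Op 2: unregister job_B -> active={}
Op 3: register job_B */4 -> active={job_B:*/4}
Op 4: register job_D */13 -> active={job_B:*/4, job_D:*/13}
Op 5: unregister job_D -> active={job_B:*/4}
Op 6: register job_D */15 -> active={job_B:*/4, job_D:*/15}
Op 7: register job_D */8 -> active={job_B:*/4, job_D:*/8}
Op 8: register job_A */18 -> active={job_A:*/18, job_B:*/4, job_D:*/8}
Op 9: register job_A */5 -> active={job_A:*/5, job_B:*/4, job_D:*/8}
Op 10: register job_B */9 -> active={job_A:*/5, job_B:*/9, job_D:*/8}
Op 11: register job_D */16 -> active={job_A:*/5, job_B:*/9, job_D:*/16}
Op 12: unregister job_A -> active={job_B:*/9, job_D:*/16}
  job_B: interval 9, next fire after T=284 is 288
  job_D: interval 16, next fire after T=284 is 288
Earliest = 288, winner (lex tiebreak) = job_B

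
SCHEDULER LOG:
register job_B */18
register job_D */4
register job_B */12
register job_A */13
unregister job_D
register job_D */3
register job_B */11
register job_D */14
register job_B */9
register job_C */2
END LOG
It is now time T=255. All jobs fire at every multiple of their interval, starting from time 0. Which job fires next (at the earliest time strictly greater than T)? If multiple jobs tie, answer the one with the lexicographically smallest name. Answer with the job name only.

Answer: job_C

Derivation:
Op 1: register job_B */18 -> active={job_B:*/18}
Op 2: register job_D */4 -> active={job_B:*/18, job_D:*/4}
Op 3: register job_B */12 -> active={job_B:*/12, job_D:*/4}
Op 4: register job_A */13 -> active={job_A:*/13, job_B:*/12, job_D:*/4}
Op 5: unregister job_D -> active={job_A:*/13, job_B:*/12}
Op 6: register job_D */3 -> active={job_A:*/13, job_B:*/12, job_D:*/3}
Op 7: register job_B */11 -> active={job_A:*/13, job_B:*/11, job_D:*/3}
Op 8: register job_D */14 -> active={job_A:*/13, job_B:*/11, job_D:*/14}
Op 9: register job_B */9 -> active={job_A:*/13, job_B:*/9, job_D:*/14}
Op 10: register job_C */2 -> active={job_A:*/13, job_B:*/9, job_C:*/2, job_D:*/14}
  job_A: interval 13, next fire after T=255 is 260
  job_B: interval 9, next fire after T=255 is 261
  job_C: interval 2, next fire after T=255 is 256
  job_D: interval 14, next fire after T=255 is 266
Earliest = 256, winner (lex tiebreak) = job_C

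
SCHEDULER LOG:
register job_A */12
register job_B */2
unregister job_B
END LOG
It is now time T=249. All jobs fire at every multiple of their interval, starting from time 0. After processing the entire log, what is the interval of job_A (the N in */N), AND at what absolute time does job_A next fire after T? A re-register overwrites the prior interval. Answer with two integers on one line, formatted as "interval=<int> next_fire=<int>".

Op 1: register job_A */12 -> active={job_A:*/12}
Op 2: register job_B */2 -> active={job_A:*/12, job_B:*/2}
Op 3: unregister job_B -> active={job_A:*/12}
Final interval of job_A = 12
Next fire of job_A after T=249: (249//12+1)*12 = 252

Answer: interval=12 next_fire=252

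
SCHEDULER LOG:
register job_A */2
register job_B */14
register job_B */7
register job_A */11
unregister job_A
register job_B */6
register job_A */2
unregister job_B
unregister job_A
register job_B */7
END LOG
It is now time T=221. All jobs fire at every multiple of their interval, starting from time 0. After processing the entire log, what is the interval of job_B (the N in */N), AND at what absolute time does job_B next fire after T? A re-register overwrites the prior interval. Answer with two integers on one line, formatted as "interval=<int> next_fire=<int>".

Op 1: register job_A */2 -> active={job_A:*/2}
Op 2: register job_B */14 -> active={job_A:*/2, job_B:*/14}
Op 3: register job_B */7 -> active={job_A:*/2, job_B:*/7}
Op 4: register job_A */11 -> active={job_A:*/11, job_B:*/7}
Op 5: unregister job_A -> active={job_B:*/7}
Op 6: register job_B */6 -> active={job_B:*/6}
Op 7: register job_A */2 -> active={job_A:*/2, job_B:*/6}
Op 8: unregister job_B -> active={job_A:*/2}
Op 9: unregister job_A -> active={}
Op 10: register job_B */7 -> active={job_B:*/7}
Final interval of job_B = 7
Next fire of job_B after T=221: (221//7+1)*7 = 224

Answer: interval=7 next_fire=224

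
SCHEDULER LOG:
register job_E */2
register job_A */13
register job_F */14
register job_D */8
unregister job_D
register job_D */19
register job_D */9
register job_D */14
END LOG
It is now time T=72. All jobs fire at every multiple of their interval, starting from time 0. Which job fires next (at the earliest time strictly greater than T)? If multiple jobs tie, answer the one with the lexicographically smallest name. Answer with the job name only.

Op 1: register job_E */2 -> active={job_E:*/2}
Op 2: register job_A */13 -> active={job_A:*/13, job_E:*/2}
Op 3: register job_F */14 -> active={job_A:*/13, job_E:*/2, job_F:*/14}
Op 4: register job_D */8 -> active={job_A:*/13, job_D:*/8, job_E:*/2, job_F:*/14}
Op 5: unregister job_D -> active={job_A:*/13, job_E:*/2, job_F:*/14}
Op 6: register job_D */19 -> active={job_A:*/13, job_D:*/19, job_E:*/2, job_F:*/14}
Op 7: register job_D */9 -> active={job_A:*/13, job_D:*/9, job_E:*/2, job_F:*/14}
Op 8: register job_D */14 -> active={job_A:*/13, job_D:*/14, job_E:*/2, job_F:*/14}
  job_A: interval 13, next fire after T=72 is 78
  job_D: interval 14, next fire after T=72 is 84
  job_E: interval 2, next fire after T=72 is 74
  job_F: interval 14, next fire after T=72 is 84
Earliest = 74, winner (lex tiebreak) = job_E

Answer: job_E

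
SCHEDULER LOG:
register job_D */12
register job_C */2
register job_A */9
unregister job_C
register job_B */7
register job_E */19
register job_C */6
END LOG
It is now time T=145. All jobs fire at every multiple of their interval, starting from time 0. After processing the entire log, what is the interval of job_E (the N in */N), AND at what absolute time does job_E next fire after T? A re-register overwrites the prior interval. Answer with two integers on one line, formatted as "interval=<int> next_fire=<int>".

Op 1: register job_D */12 -> active={job_D:*/12}
Op 2: register job_C */2 -> active={job_C:*/2, job_D:*/12}
Op 3: register job_A */9 -> active={job_A:*/9, job_C:*/2, job_D:*/12}
Op 4: unregister job_C -> active={job_A:*/9, job_D:*/12}
Op 5: register job_B */7 -> active={job_A:*/9, job_B:*/7, job_D:*/12}
Op 6: register job_E */19 -> active={job_A:*/9, job_B:*/7, job_D:*/12, job_E:*/19}
Op 7: register job_C */6 -> active={job_A:*/9, job_B:*/7, job_C:*/6, job_D:*/12, job_E:*/19}
Final interval of job_E = 19
Next fire of job_E after T=145: (145//19+1)*19 = 152

Answer: interval=19 next_fire=152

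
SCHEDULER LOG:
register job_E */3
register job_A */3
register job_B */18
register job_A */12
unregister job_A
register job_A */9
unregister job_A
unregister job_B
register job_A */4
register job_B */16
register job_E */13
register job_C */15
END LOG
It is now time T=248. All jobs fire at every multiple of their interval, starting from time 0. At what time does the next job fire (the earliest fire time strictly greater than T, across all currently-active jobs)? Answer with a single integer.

Op 1: register job_E */3 -> active={job_E:*/3}
Op 2: register job_A */3 -> active={job_A:*/3, job_E:*/3}
Op 3: register job_B */18 -> active={job_A:*/3, job_B:*/18, job_E:*/3}
Op 4: register job_A */12 -> active={job_A:*/12, job_B:*/18, job_E:*/3}
Op 5: unregister job_A -> active={job_B:*/18, job_E:*/3}
Op 6: register job_A */9 -> active={job_A:*/9, job_B:*/18, job_E:*/3}
Op 7: unregister job_A -> active={job_B:*/18, job_E:*/3}
Op 8: unregister job_B -> active={job_E:*/3}
Op 9: register job_A */4 -> active={job_A:*/4, job_E:*/3}
Op 10: register job_B */16 -> active={job_A:*/4, job_B:*/16, job_E:*/3}
Op 11: register job_E */13 -> active={job_A:*/4, job_B:*/16, job_E:*/13}
Op 12: register job_C */15 -> active={job_A:*/4, job_B:*/16, job_C:*/15, job_E:*/13}
  job_A: interval 4, next fire after T=248 is 252
  job_B: interval 16, next fire after T=248 is 256
  job_C: interval 15, next fire after T=248 is 255
  job_E: interval 13, next fire after T=248 is 260
Earliest fire time = 252 (job job_A)

Answer: 252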